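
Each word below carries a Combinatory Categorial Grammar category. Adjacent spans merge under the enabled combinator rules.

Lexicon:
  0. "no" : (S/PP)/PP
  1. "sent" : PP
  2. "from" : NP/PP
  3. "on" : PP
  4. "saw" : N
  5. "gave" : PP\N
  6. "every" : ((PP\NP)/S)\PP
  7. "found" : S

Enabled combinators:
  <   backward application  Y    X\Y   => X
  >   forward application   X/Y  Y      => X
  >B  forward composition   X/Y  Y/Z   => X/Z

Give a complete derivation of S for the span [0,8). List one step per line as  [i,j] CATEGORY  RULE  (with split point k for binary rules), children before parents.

[0,8] S   >
  [0,2] S/PP   >
    [0,1] "no" : (S/PP)/PP
    [1,2] "sent" : PP
  [2,8] PP   <
    [2,4] NP   >
      [2,3] "from" : NP/PP
      [3,4] "on" : PP
    [4,8] PP\NP   >
      [4,7] (PP\NP)/S   <
        [4,6] PP   <
          [4,5] "saw" : N
          [5,6] "gave" : PP\N
        [6,7] "every" : ((PP\NP)/S)\PP
      [7,8] "found" : S

[0,1] (S/PP)/PP  lex  "no"
[1,2] PP  lex  "sent"
[0,2] S/PP  >  k=1
[2,3] NP/PP  lex  "from"
[3,4] PP  lex  "on"
[2,4] NP  >  k=3
[4,5] N  lex  "saw"
[5,6] PP\N  lex  "gave"
[4,6] PP  <  k=5
[6,7] ((PP\NP)/S)\PP  lex  "every"
[4,7] (PP\NP)/S  <  k=6
[7,8] S  lex  "found"
[4,8] PP\NP  >  k=7
[2,8] PP  <  k=4
[0,8] S  >  k=2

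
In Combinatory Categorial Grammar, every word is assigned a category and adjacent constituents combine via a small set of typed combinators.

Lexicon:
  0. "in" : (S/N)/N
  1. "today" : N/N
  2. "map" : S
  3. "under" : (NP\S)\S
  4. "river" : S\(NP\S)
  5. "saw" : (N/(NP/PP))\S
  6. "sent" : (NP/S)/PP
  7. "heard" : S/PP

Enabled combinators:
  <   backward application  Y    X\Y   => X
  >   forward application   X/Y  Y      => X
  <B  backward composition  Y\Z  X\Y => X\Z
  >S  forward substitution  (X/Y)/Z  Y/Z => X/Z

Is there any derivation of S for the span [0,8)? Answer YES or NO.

[0,8] S   >
  [0,2] S/N   >S
    [0,1] "in" : (S/N)/N
    [1,2] "today" : N/N
  [2,8] N   >
    [2,6] N/(NP/PP)   <
      [2,5] S   <
        [2,4] NP\S   <
          [2,3] "map" : S
          [3,4] "under" : (NP\S)\S
        [4,5] "river" : S\(NP\S)
      [5,6] "saw" : (N/(NP/PP))\S
    [6,8] NP/PP   >S
      [6,7] "sent" : (NP/S)/PP
      [7,8] "heard" : S/PP

YES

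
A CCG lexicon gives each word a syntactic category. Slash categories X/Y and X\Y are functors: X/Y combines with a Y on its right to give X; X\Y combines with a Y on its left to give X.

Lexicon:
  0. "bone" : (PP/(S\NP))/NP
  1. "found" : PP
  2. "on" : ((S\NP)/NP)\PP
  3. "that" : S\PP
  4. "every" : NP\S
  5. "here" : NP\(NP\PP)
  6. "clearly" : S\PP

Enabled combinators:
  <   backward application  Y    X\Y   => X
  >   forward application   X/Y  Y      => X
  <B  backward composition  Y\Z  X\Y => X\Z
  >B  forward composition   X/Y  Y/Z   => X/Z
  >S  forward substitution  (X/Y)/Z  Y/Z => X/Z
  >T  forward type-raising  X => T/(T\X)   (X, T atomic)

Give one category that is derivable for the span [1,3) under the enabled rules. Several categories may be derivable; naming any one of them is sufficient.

[0,7] S   <
  [0,6] PP   >
    [0,3] PP/NP   >S
      [0,1] "bone" : (PP/(S\NP))/NP
      [1,3] (S\NP)/NP   <
        [1,2] "found" : PP
        [2,3] "on" : ((S\NP)/NP)\PP
    [3,6] NP   <
      [3,5] NP\PP   <B
        [3,4] "that" : S\PP
        [4,5] "every" : NP\S
      [5,6] "here" : NP\(NP\PP)
  [6,7] "clearly" : S\PP

(S\NP)/NP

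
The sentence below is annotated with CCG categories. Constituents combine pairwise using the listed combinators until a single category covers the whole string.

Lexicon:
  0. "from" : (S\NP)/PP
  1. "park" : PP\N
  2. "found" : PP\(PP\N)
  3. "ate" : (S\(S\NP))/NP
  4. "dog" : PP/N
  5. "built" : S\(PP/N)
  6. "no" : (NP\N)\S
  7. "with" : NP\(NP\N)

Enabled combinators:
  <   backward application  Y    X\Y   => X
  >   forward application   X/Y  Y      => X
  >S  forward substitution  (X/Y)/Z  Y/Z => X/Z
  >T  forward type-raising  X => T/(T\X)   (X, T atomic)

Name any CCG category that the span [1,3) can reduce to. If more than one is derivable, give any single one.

PP

[0,8] S   <
  [0,3] S\NP   >
    [0,1] "from" : (S\NP)/PP
    [1,3] PP   <
      [1,2] "park" : PP\N
      [2,3] "found" : PP\(PP\N)
  [3,8] S\(S\NP)   >
    [3,4] "ate" : (S\(S\NP))/NP
    [4,8] NP   <
      [4,7] NP\N   <
        [4,6] S   <
          [4,5] "dog" : PP/N
          [5,6] "built" : S\(PP/N)
        [6,7] "no" : (NP\N)\S
      [7,8] "with" : NP\(NP\N)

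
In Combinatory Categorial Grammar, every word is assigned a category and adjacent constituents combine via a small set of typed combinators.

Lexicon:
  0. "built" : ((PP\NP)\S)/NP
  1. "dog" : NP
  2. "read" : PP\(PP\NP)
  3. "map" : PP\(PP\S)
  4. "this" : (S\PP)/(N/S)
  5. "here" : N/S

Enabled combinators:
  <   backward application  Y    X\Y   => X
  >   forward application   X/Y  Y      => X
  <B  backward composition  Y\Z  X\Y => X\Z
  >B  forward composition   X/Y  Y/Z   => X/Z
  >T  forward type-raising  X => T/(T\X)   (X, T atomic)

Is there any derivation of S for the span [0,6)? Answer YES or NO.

YES

[0,6] S   <
  [0,4] PP   <
    [0,3] PP\S   <B
      [0,2] (PP\NP)\S   >
        [0,1] "built" : ((PP\NP)\S)/NP
        [1,2] "dog" : NP
      [2,3] "read" : PP\(PP\NP)
    [3,4] "map" : PP\(PP\S)
  [4,6] S\PP   >
    [4,5] "this" : (S\PP)/(N/S)
    [5,6] "here" : N/S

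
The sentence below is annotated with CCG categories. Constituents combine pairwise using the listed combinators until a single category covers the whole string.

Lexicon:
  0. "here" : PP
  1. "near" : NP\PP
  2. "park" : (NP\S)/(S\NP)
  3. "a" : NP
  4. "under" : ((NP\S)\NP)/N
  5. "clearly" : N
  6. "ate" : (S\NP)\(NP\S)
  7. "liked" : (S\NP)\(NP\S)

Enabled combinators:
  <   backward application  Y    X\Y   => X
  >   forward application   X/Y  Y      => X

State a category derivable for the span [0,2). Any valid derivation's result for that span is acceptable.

[0,8] S   <
  [0,2] NP   <
    [0,1] "here" : PP
    [1,2] "near" : NP\PP
  [2,8] S\NP   <
    [2,7] NP\S   >
      [2,3] "park" : (NP\S)/(S\NP)
      [3,7] S\NP   <
        [3,6] NP\S   <
          [3,4] "a" : NP
          [4,6] (NP\S)\NP   >
            [4,5] "under" : ((NP\S)\NP)/N
            [5,6] "clearly" : N
        [6,7] "ate" : (S\NP)\(NP\S)
    [7,8] "liked" : (S\NP)\(NP\S)

NP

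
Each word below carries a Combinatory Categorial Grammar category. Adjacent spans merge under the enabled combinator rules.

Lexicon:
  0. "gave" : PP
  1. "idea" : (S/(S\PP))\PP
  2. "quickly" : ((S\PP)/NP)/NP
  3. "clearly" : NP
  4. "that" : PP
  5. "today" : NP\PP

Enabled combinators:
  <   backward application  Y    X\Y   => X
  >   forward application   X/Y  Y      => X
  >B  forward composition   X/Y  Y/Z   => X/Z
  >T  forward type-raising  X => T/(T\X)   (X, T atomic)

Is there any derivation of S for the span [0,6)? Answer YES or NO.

YES

[0,6] S   >
  [0,2] S/(S\PP)   <
    [0,1] "gave" : PP
    [1,2] "idea" : (S/(S\PP))\PP
  [2,6] S\PP   >
    [2,4] (S\PP)/NP   >
      [2,3] "quickly" : ((S\PP)/NP)/NP
      [3,4] "clearly" : NP
    [4,6] NP   >
      [4,5] NP/(NP\PP)   >T
        [4,5] "that" : PP
      [5,6] "today" : NP\PP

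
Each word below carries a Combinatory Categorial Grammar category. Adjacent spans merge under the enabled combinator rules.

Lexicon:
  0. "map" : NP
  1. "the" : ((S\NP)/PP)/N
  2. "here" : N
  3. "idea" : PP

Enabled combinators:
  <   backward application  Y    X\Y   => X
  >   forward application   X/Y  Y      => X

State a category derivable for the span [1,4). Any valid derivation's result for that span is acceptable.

[0,4] S   <
  [0,1] "map" : NP
  [1,4] S\NP   >
    [1,3] (S\NP)/PP   >
      [1,2] "the" : ((S\NP)/PP)/N
      [2,3] "here" : N
    [3,4] "idea" : PP

S\NP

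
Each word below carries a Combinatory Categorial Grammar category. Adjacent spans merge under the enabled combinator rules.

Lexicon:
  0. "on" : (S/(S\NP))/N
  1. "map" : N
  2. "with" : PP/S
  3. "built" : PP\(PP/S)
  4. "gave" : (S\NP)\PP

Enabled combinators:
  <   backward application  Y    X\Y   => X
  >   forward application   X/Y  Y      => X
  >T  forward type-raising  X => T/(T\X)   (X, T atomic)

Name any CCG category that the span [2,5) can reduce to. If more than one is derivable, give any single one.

[0,5] S   >
  [0,2] S/(S\NP)   >
    [0,1] "on" : (S/(S\NP))/N
    [1,2] "map" : N
  [2,5] S\NP   <
    [2,4] PP   <
      [2,3] "with" : PP/S
      [3,4] "built" : PP\(PP/S)
    [4,5] "gave" : (S\NP)\PP

S\NP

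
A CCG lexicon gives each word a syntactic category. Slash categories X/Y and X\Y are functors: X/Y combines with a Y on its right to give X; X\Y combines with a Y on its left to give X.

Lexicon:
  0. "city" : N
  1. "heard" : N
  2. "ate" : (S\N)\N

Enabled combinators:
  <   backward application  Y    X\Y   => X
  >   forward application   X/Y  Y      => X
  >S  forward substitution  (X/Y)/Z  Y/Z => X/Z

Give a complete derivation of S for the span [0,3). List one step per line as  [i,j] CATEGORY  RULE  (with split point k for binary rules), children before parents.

[0,3] S   <
  [0,1] "city" : N
  [1,3] S\N   <
    [1,2] "heard" : N
    [2,3] "ate" : (S\N)\N

[0,1] N  lex  "city"
[1,2] N  lex  "heard"
[2,3] (S\N)\N  lex  "ate"
[1,3] S\N  <  k=2
[0,3] S  <  k=1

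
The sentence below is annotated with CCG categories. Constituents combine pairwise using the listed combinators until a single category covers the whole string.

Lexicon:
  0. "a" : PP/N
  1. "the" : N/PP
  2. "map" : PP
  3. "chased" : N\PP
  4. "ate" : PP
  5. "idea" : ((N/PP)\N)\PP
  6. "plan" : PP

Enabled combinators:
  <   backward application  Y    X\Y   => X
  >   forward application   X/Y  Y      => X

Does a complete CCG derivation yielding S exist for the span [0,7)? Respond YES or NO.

NO

PP/N N/PP PP N\PP PP ((N/PP)\N)\PP PP
CKY chart[0,7] = {N}; S ∉ chart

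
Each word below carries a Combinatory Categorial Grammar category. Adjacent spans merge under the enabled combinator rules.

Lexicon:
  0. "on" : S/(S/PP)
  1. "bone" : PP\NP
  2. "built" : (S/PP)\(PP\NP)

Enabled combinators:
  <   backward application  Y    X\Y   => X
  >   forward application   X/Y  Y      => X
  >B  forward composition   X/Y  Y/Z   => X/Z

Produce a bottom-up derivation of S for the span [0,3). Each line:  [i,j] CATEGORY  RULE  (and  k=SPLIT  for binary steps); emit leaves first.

[0,3] S   >
  [0,1] "on" : S/(S/PP)
  [1,3] S/PP   <
    [1,2] "bone" : PP\NP
    [2,3] "built" : (S/PP)\(PP\NP)

[0,1] S/(S/PP)  lex  "on"
[1,2] PP\NP  lex  "bone"
[2,3] (S/PP)\(PP\NP)  lex  "built"
[1,3] S/PP  <  k=2
[0,3] S  >  k=1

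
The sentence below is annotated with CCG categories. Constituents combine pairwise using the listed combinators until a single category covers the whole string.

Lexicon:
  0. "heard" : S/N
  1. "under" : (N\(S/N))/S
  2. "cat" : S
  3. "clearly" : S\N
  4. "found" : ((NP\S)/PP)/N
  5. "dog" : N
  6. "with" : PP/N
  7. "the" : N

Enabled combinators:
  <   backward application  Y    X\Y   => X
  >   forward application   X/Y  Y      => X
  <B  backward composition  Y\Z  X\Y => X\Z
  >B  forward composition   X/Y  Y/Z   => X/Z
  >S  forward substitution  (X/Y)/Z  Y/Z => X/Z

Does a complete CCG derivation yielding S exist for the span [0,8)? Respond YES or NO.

NO

S/N (N\(S/N))/S S S\N ((NP\S)/PP)/N N PP/N N
CKY chart[0,8] = {NP}; S ∉ chart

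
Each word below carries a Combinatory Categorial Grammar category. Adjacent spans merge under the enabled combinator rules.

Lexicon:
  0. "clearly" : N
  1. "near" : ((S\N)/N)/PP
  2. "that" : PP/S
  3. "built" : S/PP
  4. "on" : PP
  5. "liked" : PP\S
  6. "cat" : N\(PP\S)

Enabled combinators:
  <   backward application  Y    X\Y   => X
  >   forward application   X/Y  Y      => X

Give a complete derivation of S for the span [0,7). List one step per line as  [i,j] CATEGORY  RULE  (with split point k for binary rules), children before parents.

[0,7] S   <
  [0,1] "clearly" : N
  [1,7] S\N   >
    [1,5] (S\N)/N   >
      [1,2] "near" : ((S\N)/N)/PP
      [2,5] PP   >
        [2,3] "that" : PP/S
        [3,5] S   >
          [3,4] "built" : S/PP
          [4,5] "on" : PP
    [5,7] N   <
      [5,6] "liked" : PP\S
      [6,7] "cat" : N\(PP\S)

[0,1] N  lex  "clearly"
[1,2] ((S\N)/N)/PP  lex  "near"
[2,3] PP/S  lex  "that"
[3,4] S/PP  lex  "built"
[4,5] PP  lex  "on"
[3,5] S  >  k=4
[2,5] PP  >  k=3
[1,5] (S\N)/N  >  k=2
[5,6] PP\S  lex  "liked"
[6,7] N\(PP\S)  lex  "cat"
[5,7] N  <  k=6
[1,7] S\N  >  k=5
[0,7] S  <  k=1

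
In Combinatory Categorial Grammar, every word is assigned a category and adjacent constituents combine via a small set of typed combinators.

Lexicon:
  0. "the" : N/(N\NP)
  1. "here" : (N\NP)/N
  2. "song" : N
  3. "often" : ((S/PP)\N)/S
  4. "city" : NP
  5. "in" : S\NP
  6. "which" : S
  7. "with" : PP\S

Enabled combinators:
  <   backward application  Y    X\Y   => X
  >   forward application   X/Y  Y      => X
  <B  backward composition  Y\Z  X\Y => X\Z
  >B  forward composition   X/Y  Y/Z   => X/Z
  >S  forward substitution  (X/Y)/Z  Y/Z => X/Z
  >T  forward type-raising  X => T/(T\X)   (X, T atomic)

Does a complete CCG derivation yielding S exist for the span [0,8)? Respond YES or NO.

[0,8] S   >
  [0,6] S/PP   <
    [0,3] N   >
      [0,1] "the" : N/(N\NP)
      [1,3] N\NP   >
        [1,2] "here" : (N\NP)/N
        [2,3] "song" : N
    [3,6] (S/PP)\N   >
      [3,4] "often" : ((S/PP)\N)/S
      [4,6] S   <
        [4,5] "city" : NP
        [5,6] "in" : S\NP
  [6,8] PP   <
    [6,7] "which" : S
    [7,8] "with" : PP\S

YES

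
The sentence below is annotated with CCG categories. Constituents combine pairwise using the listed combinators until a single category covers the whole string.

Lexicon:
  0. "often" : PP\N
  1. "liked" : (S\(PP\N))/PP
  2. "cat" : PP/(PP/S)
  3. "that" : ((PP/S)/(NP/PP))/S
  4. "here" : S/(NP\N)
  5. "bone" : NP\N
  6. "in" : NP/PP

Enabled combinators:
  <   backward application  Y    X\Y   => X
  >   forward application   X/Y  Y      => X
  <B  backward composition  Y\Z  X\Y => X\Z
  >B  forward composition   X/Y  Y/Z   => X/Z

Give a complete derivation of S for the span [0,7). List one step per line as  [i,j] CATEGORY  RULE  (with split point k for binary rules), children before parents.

[0,7] S   <
  [0,1] "often" : PP\N
  [1,7] S\(PP\N)   >
    [1,2] "liked" : (S\(PP\N))/PP
    [2,7] PP   >
      [2,3] "cat" : PP/(PP/S)
      [3,7] PP/S   >
        [3,6] (PP/S)/(NP/PP)   >
          [3,4] "that" : ((PP/S)/(NP/PP))/S
          [4,6] S   >
            [4,5] "here" : S/(NP\N)
            [5,6] "bone" : NP\N
        [6,7] "in" : NP/PP

[0,1] PP\N  lex  "often"
[1,2] (S\(PP\N))/PP  lex  "liked"
[2,3] PP/(PP/S)  lex  "cat"
[3,4] ((PP/S)/(NP/PP))/S  lex  "that"
[4,5] S/(NP\N)  lex  "here"
[5,6] NP\N  lex  "bone"
[4,6] S  >  k=5
[3,6] (PP/S)/(NP/PP)  >  k=4
[6,7] NP/PP  lex  "in"
[3,7] PP/S  >  k=6
[2,7] PP  >  k=3
[1,7] S\(PP\N)  >  k=2
[0,7] S  <  k=1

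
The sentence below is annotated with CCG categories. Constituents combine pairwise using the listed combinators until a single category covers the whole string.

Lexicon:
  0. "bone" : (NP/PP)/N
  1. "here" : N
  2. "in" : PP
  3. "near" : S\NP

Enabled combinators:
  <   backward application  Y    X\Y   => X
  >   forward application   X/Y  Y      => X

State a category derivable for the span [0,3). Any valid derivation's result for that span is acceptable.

[0,4] S   <
  [0,3] NP   >
    [0,2] NP/PP   >
      [0,1] "bone" : (NP/PP)/N
      [1,2] "here" : N
    [2,3] "in" : PP
  [3,4] "near" : S\NP

NP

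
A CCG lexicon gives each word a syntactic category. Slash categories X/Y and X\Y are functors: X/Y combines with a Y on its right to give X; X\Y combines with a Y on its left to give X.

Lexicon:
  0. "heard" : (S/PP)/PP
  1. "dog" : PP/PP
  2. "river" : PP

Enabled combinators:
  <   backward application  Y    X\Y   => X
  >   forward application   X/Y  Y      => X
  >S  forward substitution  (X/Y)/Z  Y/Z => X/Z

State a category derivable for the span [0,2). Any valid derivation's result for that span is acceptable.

S/PP

[0,3] S   >
  [0,2] S/PP   >S
    [0,1] "heard" : (S/PP)/PP
    [1,2] "dog" : PP/PP
  [2,3] "river" : PP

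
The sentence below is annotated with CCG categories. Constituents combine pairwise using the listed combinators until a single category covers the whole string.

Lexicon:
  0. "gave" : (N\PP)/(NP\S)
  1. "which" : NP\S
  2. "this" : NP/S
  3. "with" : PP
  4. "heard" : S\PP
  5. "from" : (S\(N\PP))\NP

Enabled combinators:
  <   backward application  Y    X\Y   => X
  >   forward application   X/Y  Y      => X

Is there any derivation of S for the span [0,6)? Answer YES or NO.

YES

[0,6] S   <
  [0,2] N\PP   >
    [0,1] "gave" : (N\PP)/(NP\S)
    [1,2] "which" : NP\S
  [2,6] S\(N\PP)   <
    [2,5] NP   >
      [2,3] "this" : NP/S
      [3,5] S   <
        [3,4] "with" : PP
        [4,5] "heard" : S\PP
    [5,6] "from" : (S\(N\PP))\NP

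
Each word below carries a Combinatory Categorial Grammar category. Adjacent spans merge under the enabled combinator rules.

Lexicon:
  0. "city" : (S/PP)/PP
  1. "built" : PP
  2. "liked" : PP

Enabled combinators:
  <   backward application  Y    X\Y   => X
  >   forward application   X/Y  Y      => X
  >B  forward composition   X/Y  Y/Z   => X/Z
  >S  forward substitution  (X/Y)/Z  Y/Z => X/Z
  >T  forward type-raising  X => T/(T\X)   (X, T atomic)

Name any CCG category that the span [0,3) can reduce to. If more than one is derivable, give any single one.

[0,3] S   >
  [0,2] S/PP   >
    [0,1] "city" : (S/PP)/PP
    [1,2] "built" : PP
  [2,3] "liked" : PP

S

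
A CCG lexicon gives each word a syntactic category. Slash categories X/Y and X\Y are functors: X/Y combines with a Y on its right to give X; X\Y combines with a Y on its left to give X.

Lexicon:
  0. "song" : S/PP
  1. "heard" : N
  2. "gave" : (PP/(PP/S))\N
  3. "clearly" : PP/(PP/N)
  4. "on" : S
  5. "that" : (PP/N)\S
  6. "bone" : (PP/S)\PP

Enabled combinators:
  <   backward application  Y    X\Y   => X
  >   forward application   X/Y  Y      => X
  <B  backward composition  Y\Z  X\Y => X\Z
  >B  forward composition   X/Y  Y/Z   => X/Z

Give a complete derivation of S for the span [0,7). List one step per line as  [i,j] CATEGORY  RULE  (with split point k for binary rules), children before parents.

[0,7] S   >
  [0,1] "song" : S/PP
  [1,7] PP   >
    [1,3] PP/(PP/S)   <
      [1,2] "heard" : N
      [2,3] "gave" : (PP/(PP/S))\N
    [3,7] PP/S   <
      [3,6] PP   >
        [3,4] "clearly" : PP/(PP/N)
        [4,6] PP/N   <
          [4,5] "on" : S
          [5,6] "that" : (PP/N)\S
      [6,7] "bone" : (PP/S)\PP

[0,1] S/PP  lex  "song"
[1,2] N  lex  "heard"
[2,3] (PP/(PP/S))\N  lex  "gave"
[1,3] PP/(PP/S)  <  k=2
[3,4] PP/(PP/N)  lex  "clearly"
[4,5] S  lex  "on"
[5,6] (PP/N)\S  lex  "that"
[4,6] PP/N  <  k=5
[3,6] PP  >  k=4
[6,7] (PP/S)\PP  lex  "bone"
[3,7] PP/S  <  k=6
[1,7] PP  >  k=3
[0,7] S  >  k=1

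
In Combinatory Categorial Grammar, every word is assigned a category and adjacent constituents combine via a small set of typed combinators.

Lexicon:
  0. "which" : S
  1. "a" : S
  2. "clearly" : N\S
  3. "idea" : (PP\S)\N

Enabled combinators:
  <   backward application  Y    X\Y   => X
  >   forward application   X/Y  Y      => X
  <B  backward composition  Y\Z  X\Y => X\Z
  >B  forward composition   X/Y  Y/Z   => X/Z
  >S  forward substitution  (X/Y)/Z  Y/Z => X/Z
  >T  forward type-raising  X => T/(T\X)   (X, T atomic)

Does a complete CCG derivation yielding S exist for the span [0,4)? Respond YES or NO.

S S N\S (PP\S)\N
CKY chart[0,4] = {N/(N\PP), NP/(NP\PP), PP, PP/(PP\PP), S/(S\PP)}; S ∉ chart

NO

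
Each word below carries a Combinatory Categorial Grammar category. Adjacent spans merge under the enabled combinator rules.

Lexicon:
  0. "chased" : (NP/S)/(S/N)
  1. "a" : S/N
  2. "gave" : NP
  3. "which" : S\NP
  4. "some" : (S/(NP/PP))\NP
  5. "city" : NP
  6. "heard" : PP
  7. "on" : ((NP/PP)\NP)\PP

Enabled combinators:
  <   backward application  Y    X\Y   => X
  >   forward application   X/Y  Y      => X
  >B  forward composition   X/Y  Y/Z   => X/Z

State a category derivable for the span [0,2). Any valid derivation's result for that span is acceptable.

NP/S

[0,8] S   >
  [0,5] S/(NP/PP)   <
    [0,4] NP   >
      [0,2] NP/S   >
        [0,1] "chased" : (NP/S)/(S/N)
        [1,2] "a" : S/N
      [2,4] S   <
        [2,3] "gave" : NP
        [3,4] "which" : S\NP
    [4,5] "some" : (S/(NP/PP))\NP
  [5,8] NP/PP   <
    [5,6] "city" : NP
    [6,8] (NP/PP)\NP   <
      [6,7] "heard" : PP
      [7,8] "on" : ((NP/PP)\NP)\PP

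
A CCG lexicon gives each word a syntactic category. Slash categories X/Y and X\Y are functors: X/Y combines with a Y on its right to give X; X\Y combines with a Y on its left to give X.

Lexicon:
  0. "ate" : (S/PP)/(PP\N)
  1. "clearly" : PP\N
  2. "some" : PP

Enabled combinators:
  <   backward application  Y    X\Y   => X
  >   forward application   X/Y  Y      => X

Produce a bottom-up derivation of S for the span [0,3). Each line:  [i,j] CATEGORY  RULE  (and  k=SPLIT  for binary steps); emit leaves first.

[0,1] (S/PP)/(PP\N)  lex  "ate"
[1,2] PP\N  lex  "clearly"
[0,2] S/PP  >  k=1
[2,3] PP  lex  "some"
[0,3] S  >  k=2

[0,3] S   >
  [0,2] S/PP   >
    [0,1] "ate" : (S/PP)/(PP\N)
    [1,2] "clearly" : PP\N
  [2,3] "some" : PP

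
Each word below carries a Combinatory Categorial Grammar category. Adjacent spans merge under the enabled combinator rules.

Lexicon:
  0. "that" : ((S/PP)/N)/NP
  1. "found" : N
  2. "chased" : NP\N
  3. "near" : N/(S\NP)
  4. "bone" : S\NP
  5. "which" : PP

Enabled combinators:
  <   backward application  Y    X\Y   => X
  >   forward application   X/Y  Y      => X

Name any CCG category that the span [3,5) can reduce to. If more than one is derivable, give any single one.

N

[0,6] S   >
  [0,5] S/PP   >
    [0,3] (S/PP)/N   >
      [0,1] "that" : ((S/PP)/N)/NP
      [1,3] NP   <
        [1,2] "found" : N
        [2,3] "chased" : NP\N
    [3,5] N   >
      [3,4] "near" : N/(S\NP)
      [4,5] "bone" : S\NP
  [5,6] "which" : PP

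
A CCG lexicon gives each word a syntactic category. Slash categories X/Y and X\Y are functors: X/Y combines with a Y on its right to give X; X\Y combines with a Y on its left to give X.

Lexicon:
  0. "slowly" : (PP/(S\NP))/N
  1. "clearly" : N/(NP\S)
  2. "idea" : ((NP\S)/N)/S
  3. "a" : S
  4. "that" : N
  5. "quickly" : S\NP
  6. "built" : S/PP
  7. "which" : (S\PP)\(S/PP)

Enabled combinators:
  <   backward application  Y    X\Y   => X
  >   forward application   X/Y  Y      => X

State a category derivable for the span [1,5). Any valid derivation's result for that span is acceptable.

N

[0,8] S   <
  [0,6] PP   >
    [0,5] PP/(S\NP)   >
      [0,1] "slowly" : (PP/(S\NP))/N
      [1,5] N   >
        [1,2] "clearly" : N/(NP\S)
        [2,5] NP\S   >
          [2,4] (NP\S)/N   >
            [2,3] "idea" : ((NP\S)/N)/S
            [3,4] "a" : S
          [4,5] "that" : N
    [5,6] "quickly" : S\NP
  [6,8] S\PP   <
    [6,7] "built" : S/PP
    [7,8] "which" : (S\PP)\(S/PP)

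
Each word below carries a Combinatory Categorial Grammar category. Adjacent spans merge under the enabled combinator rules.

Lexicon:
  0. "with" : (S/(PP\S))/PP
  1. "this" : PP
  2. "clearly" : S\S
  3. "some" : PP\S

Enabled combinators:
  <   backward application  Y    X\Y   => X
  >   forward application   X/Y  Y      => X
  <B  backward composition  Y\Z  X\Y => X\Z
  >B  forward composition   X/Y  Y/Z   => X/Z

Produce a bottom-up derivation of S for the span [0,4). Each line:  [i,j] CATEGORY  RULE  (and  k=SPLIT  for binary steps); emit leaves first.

[0,1] (S/(PP\S))/PP  lex  "with"
[1,2] PP  lex  "this"
[0,2] S/(PP\S)  >  k=1
[2,3] S\S  lex  "clearly"
[3,4] PP\S  lex  "some"
[2,4] PP\S  <B  k=3
[0,4] S  >  k=2

[0,4] S   >
  [0,2] S/(PP\S)   >
    [0,1] "with" : (S/(PP\S))/PP
    [1,2] "this" : PP
  [2,4] PP\S   <B
    [2,3] "clearly" : S\S
    [3,4] "some" : PP\S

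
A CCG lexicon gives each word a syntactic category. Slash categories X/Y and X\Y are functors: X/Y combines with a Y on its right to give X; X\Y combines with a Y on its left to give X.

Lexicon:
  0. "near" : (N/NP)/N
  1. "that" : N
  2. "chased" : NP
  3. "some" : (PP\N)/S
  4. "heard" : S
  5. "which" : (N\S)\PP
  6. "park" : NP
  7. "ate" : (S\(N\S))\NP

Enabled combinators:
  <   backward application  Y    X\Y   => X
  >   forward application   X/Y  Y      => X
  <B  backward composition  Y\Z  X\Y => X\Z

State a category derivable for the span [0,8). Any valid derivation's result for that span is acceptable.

S

[0,8] S   <
  [0,3] N   >
    [0,2] N/NP   >
      [0,1] "near" : (N/NP)/N
      [1,2] "that" : N
    [2,3] "chased" : NP
  [3,8] S\N   <B
    [3,5] PP\N   >
      [3,4] "some" : (PP\N)/S
      [4,5] "heard" : S
    [5,8] S\PP   <B
      [5,6] "which" : (N\S)\PP
      [6,8] S\(N\S)   <
        [6,7] "park" : NP
        [7,8] "ate" : (S\(N\S))\NP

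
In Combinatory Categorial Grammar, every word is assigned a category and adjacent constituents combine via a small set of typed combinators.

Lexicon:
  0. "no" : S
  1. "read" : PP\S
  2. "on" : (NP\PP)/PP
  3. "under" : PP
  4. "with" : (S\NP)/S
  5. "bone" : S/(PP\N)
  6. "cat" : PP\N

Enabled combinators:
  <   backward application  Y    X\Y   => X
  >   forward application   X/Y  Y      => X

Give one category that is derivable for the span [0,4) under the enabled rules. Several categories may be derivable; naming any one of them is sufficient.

[0,7] S   <
  [0,4] NP   <
    [0,2] PP   <
      [0,1] "no" : S
      [1,2] "read" : PP\S
    [2,4] NP\PP   >
      [2,3] "on" : (NP\PP)/PP
      [3,4] "under" : PP
  [4,7] S\NP   >
    [4,5] "with" : (S\NP)/S
    [5,7] S   >
      [5,6] "bone" : S/(PP\N)
      [6,7] "cat" : PP\N

NP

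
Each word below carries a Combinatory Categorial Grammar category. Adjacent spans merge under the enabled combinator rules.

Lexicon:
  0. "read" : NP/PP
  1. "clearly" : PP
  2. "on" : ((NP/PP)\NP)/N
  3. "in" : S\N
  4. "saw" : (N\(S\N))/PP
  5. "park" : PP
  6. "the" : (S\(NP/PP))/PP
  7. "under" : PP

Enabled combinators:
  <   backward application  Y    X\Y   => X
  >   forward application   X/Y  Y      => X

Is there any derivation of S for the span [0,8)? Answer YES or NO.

[0,8] S   <
  [0,6] NP/PP   <
    [0,2] NP   >
      [0,1] "read" : NP/PP
      [1,2] "clearly" : PP
    [2,6] (NP/PP)\NP   >
      [2,3] "on" : ((NP/PP)\NP)/N
      [3,6] N   <
        [3,4] "in" : S\N
        [4,6] N\(S\N)   >
          [4,5] "saw" : (N\(S\N))/PP
          [5,6] "park" : PP
  [6,8] S\(NP/PP)   >
    [6,7] "the" : (S\(NP/PP))/PP
    [7,8] "under" : PP

YES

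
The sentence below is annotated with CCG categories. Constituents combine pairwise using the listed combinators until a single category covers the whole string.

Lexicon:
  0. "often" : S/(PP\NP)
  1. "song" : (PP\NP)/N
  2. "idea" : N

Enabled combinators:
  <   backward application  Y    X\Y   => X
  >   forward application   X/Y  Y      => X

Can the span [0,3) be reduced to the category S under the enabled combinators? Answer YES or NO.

YES

[0,3] S   >
  [0,1] "often" : S/(PP\NP)
  [1,3] PP\NP   >
    [1,2] "song" : (PP\NP)/N
    [2,3] "idea" : N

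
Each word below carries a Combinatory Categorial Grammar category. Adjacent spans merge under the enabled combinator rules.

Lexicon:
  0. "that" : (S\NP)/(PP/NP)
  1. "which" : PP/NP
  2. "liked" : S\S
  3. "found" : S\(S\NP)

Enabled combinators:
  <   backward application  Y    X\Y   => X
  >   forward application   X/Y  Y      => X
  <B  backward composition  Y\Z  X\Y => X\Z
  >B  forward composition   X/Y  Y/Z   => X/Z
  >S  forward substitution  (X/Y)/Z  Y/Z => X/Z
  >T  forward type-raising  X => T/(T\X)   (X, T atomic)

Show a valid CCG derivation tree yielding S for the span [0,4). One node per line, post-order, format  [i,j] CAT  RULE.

[0,4] S   <
  [0,3] S\NP   <B
    [0,2] S\NP   >
      [0,1] "that" : (S\NP)/(PP/NP)
      [1,2] "which" : PP/NP
    [2,3] "liked" : S\S
  [3,4] "found" : S\(S\NP)

[0,1] (S\NP)/(PP/NP)  lex  "that"
[1,2] PP/NP  lex  "which"
[0,2] S\NP  >  k=1
[2,3] S\S  lex  "liked"
[0,3] S\NP  <B  k=2
[3,4] S\(S\NP)  lex  "found"
[0,4] S  <  k=3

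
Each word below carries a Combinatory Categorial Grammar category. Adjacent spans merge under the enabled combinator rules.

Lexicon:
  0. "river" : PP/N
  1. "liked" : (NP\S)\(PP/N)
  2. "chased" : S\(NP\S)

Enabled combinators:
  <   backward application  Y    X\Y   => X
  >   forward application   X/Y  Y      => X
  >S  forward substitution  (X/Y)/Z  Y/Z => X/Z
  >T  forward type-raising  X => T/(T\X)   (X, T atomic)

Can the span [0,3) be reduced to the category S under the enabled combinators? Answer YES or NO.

YES

[0,3] S   <
  [0,2] NP\S   <
    [0,1] "river" : PP/N
    [1,2] "liked" : (NP\S)\(PP/N)
  [2,3] "chased" : S\(NP\S)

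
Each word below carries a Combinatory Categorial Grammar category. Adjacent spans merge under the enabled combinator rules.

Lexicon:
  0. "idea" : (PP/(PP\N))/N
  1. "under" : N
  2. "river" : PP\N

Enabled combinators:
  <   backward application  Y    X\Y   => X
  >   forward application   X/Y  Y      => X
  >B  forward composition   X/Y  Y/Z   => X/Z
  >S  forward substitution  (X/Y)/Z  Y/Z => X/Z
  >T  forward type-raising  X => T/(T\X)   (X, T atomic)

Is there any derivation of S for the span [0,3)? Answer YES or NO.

NO

(PP/(PP\N))/N N PP\N
CKY chart[0,3] = {(PP/(PP\N))/(N\PP), N/(N\PP), NP/(NP\PP), PP, PP/(PP\PP), S/(S\PP)}; S ∉ chart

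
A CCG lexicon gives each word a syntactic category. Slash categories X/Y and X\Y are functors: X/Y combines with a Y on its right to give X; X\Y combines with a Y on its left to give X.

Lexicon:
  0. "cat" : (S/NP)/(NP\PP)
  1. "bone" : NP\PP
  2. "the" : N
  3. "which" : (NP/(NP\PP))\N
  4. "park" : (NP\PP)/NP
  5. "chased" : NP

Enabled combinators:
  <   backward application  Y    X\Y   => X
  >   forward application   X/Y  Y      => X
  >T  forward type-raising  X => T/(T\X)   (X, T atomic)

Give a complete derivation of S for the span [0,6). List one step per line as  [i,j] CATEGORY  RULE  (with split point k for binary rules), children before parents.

[0,1] (S/NP)/(NP\PP)  lex  "cat"
[1,2] NP\PP  lex  "bone"
[0,2] S/NP  >  k=1
[2,3] N  lex  "the"
[3,4] (NP/(NP\PP))\N  lex  "which"
[2,4] NP/(NP\PP)  <  k=3
[4,5] (NP\PP)/NP  lex  "park"
[5,6] NP  lex  "chased"
[4,6] NP\PP  >  k=5
[2,6] NP  >  k=4
[0,6] S  >  k=2

[0,6] S   >
  [0,2] S/NP   >
    [0,1] "cat" : (S/NP)/(NP\PP)
    [1,2] "bone" : NP\PP
  [2,6] NP   >
    [2,4] NP/(NP\PP)   <
      [2,3] "the" : N
      [3,4] "which" : (NP/(NP\PP))\N
    [4,6] NP\PP   >
      [4,5] "park" : (NP\PP)/NP
      [5,6] "chased" : NP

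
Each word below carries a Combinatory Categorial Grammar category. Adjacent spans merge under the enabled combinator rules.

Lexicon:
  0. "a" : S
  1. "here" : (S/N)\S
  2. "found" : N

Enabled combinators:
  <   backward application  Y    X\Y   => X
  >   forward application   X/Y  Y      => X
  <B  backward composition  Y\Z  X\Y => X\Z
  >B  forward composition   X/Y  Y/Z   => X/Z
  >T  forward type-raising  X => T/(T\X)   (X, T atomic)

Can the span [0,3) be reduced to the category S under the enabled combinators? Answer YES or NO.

[0,3] S   >
  [0,2] S/N   <
    [0,1] "a" : S
    [1,2] "here" : (S/N)\S
  [2,3] "found" : N

YES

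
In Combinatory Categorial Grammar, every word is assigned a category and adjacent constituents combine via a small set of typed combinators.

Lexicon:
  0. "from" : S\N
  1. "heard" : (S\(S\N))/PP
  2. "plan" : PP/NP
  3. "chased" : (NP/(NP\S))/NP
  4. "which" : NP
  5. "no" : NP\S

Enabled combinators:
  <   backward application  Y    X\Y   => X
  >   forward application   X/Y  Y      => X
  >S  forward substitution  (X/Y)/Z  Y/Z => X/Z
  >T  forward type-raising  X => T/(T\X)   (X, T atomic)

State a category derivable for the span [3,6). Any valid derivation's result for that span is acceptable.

NP

[0,6] S   <
  [0,1] "from" : S\N
  [1,6] S\(S\N)   >
    [1,2] "heard" : (S\(S\N))/PP
    [2,6] PP   >
      [2,3] "plan" : PP/NP
      [3,6] NP   >
        [3,5] NP/(NP\S)   >
          [3,4] "chased" : (NP/(NP\S))/NP
          [4,5] "which" : NP
        [5,6] "no" : NP\S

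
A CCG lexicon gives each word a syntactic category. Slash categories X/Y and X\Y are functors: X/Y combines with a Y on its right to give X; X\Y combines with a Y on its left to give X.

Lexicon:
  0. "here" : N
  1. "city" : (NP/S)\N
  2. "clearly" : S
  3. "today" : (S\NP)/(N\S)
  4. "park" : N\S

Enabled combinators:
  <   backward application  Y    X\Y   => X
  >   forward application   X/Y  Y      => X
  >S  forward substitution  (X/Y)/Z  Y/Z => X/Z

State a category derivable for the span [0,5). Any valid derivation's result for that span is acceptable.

S

[0,5] S   <
  [0,3] NP   >
    [0,2] NP/S   <
      [0,1] "here" : N
      [1,2] "city" : (NP/S)\N
    [2,3] "clearly" : S
  [3,5] S\NP   >
    [3,4] "today" : (S\NP)/(N\S)
    [4,5] "park" : N\S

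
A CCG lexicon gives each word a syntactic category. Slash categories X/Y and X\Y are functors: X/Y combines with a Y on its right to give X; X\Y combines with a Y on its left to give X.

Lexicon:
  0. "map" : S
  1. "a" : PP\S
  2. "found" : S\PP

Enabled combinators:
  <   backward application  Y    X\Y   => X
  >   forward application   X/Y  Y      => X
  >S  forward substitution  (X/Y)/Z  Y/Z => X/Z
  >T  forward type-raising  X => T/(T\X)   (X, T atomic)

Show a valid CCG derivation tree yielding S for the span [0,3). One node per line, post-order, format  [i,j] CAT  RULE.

[0,3] S   <
  [0,2] PP   >
    [0,1] PP/(PP\S)   >T
      [0,1] "map" : S
    [1,2] "a" : PP\S
  [2,3] "found" : S\PP

[0,1] S  lex  "map"
[0,1] PP/(PP\S)  >T
[1,2] PP\S  lex  "a"
[0,2] PP  >  k=1
[2,3] S\PP  lex  "found"
[0,3] S  <  k=2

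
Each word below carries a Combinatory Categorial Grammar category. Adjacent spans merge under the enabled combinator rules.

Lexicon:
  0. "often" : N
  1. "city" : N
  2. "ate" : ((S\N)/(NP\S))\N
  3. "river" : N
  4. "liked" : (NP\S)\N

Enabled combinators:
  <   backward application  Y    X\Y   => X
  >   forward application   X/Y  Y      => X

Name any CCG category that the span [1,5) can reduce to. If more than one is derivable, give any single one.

[0,5] S   <
  [0,1] "often" : N
  [1,5] S\N   >
    [1,3] (S\N)/(NP\S)   <
      [1,2] "city" : N
      [2,3] "ate" : ((S\N)/(NP\S))\N
    [3,5] NP\S   <
      [3,4] "river" : N
      [4,5] "liked" : (NP\S)\N

S\N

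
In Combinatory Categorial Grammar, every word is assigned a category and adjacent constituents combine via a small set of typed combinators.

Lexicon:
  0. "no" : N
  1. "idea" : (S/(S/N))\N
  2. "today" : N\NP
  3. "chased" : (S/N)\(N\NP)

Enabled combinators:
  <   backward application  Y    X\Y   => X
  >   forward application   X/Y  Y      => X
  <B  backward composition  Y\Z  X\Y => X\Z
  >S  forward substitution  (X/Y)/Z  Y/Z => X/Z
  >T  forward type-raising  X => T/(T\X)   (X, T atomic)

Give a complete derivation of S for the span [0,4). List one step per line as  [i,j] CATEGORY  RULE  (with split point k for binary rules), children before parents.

[0,1] N  lex  "no"
[1,2] (S/(S/N))\N  lex  "idea"
[0,2] S/(S/N)  <  k=1
[2,3] N\NP  lex  "today"
[3,4] (S/N)\(N\NP)  lex  "chased"
[2,4] S/N  <  k=3
[0,4] S  >  k=2

[0,4] S   >
  [0,2] S/(S/N)   <
    [0,1] "no" : N
    [1,2] "idea" : (S/(S/N))\N
  [2,4] S/N   <
    [2,3] "today" : N\NP
    [3,4] "chased" : (S/N)\(N\NP)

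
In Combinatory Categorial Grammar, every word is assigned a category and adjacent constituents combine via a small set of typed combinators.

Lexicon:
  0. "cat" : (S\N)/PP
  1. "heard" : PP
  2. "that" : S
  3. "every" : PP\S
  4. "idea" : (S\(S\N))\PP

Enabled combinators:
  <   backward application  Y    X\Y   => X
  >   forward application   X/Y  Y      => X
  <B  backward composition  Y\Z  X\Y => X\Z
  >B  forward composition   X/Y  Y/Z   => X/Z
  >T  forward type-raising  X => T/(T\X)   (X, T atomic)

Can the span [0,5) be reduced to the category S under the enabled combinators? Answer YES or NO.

YES

[0,5] S   <
  [0,2] S\N   >
    [0,1] "cat" : (S\N)/PP
    [1,2] "heard" : PP
  [2,5] S\(S\N)   <
    [2,4] PP   >
      [2,3] PP/(PP\S)   >T
        [2,3] "that" : S
      [3,4] "every" : PP\S
    [4,5] "idea" : (S\(S\N))\PP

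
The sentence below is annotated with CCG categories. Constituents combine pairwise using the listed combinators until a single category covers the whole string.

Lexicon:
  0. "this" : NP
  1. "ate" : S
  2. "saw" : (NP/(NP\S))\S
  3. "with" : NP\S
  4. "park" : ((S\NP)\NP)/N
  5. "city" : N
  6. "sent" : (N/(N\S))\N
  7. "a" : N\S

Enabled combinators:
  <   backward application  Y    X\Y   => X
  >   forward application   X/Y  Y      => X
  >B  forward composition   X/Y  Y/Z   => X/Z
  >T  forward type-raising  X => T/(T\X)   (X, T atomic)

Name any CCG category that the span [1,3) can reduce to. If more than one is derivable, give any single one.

NP/(NP\S)

[0,8] S   >
  [0,1] S/(S\NP)   >T
    [0,1] "this" : NP
  [1,8] S\NP   <
    [1,4] NP   >
      [1,3] NP/(NP\S)   <
        [1,2] "ate" : S
        [2,3] "saw" : (NP/(NP\S))\S
      [3,4] "with" : NP\S
    [4,8] (S\NP)\NP   >
      [4,5] "park" : ((S\NP)\NP)/N
      [5,8] N   >
        [5,7] N/(N\S)   <
          [5,6] "city" : N
          [6,7] "sent" : (N/(N\S))\N
        [7,8] "a" : N\S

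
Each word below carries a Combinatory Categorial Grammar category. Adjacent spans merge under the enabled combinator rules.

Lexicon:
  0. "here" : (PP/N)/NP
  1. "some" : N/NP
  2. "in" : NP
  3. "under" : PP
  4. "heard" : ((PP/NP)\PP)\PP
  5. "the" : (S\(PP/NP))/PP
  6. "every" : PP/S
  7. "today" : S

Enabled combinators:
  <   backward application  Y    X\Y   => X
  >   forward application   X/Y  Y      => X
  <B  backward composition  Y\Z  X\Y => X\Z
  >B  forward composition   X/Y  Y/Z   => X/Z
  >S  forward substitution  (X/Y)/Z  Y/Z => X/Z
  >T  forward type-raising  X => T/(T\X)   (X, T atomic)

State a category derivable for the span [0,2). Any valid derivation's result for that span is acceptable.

PP/NP

[0,8] S   <
  [0,5] PP/NP   <
    [0,3] PP   >
      [0,2] PP/NP   >S
        [0,1] "here" : (PP/N)/NP
        [1,2] "some" : N/NP
      [2,3] "in" : NP
    [3,5] (PP/NP)\PP   <
      [3,4] "under" : PP
      [4,5] "heard" : ((PP/NP)\PP)\PP
  [5,8] S\(PP/NP)   >
    [5,6] "the" : (S\(PP/NP))/PP
    [6,8] PP   >
      [6,7] "every" : PP/S
      [7,8] "today" : S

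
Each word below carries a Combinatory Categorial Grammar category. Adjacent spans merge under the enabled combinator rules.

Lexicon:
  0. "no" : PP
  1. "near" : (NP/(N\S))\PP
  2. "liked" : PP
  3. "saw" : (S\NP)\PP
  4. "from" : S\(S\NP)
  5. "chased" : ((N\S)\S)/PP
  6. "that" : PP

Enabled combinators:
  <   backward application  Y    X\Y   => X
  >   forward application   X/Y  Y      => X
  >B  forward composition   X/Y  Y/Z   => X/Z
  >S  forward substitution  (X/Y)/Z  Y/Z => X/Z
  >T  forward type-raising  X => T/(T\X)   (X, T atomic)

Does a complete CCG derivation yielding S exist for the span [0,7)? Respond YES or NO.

PP (NP/(N\S))\PP PP (S\NP)\PP S\(S\NP) ((N\S)\S)/PP PP
CKY chart[0,7] = {N/(N\NP), NP, NP/(NP\NP), PP/(PP\NP), S/(S\NP)}; S ∉ chart

NO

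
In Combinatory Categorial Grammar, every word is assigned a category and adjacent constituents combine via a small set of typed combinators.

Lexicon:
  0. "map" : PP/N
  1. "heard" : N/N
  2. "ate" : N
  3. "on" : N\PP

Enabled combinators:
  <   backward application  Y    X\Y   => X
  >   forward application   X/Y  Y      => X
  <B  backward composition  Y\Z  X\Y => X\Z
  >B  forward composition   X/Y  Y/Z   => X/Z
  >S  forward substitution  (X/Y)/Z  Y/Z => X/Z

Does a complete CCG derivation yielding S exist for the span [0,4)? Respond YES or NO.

NO

PP/N N/N N N\PP
CKY chart[0,4] = {N}; S ∉ chart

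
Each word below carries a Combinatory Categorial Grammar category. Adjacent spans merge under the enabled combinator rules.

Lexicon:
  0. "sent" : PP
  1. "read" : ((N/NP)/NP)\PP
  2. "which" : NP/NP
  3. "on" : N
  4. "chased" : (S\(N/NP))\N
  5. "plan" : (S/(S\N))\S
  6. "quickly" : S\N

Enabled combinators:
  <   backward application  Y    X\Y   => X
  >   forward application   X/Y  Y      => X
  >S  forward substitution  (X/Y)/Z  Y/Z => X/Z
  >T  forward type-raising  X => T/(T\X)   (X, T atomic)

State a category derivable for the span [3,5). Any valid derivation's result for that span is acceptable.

[0,7] S   >
  [0,6] S/(S\N)   <
    [0,5] S   <
      [0,3] N/NP   >S
        [0,2] (N/NP)/NP   <
          [0,1] "sent" : PP
          [1,2] "read" : ((N/NP)/NP)\PP
        [2,3] "which" : NP/NP
      [3,5] S\(N/NP)   <
        [3,4] "on" : N
        [4,5] "chased" : (S\(N/NP))\N
    [5,6] "plan" : (S/(S\N))\S
  [6,7] "quickly" : S\N

S\(N/NP)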